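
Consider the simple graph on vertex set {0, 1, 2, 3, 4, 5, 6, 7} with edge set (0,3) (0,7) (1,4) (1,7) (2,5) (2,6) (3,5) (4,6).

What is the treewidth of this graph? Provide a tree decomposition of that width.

Treewidth 2.
One such decomposition:
Bags: B1 = {2, 4, 6}  B2 = {2, 4, 5}  B3 = {3, 4, 5}  B4 = {0, 3, 4}  B5 = {0, 4, 7}  B6 = {1, 4, 7}
Tree: B1–B2, B2–B3, B3–B4, B4–B5, B5–B6

The largest bag has 3 vertices, giving width 2; this decomposition certifies tw(G) ≤ 2. For the lower bound, G contains the cycle 4–6–2–5–3–0–7–1–4, so G is not a forest; only forests have treewidth ≤ 1, hence tw(G) ≥ 2. Hence tw(G) = 2 exactly.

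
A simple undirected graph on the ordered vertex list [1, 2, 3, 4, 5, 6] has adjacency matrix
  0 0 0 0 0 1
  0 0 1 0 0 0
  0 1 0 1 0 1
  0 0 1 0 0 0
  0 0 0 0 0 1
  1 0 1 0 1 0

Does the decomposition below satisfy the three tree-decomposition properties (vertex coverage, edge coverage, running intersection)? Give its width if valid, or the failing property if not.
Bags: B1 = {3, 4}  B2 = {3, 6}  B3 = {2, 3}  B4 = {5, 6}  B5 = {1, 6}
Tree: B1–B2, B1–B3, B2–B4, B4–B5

Yes; width 1.

Checking the three conditions: (i) the bags cover all of {1, 2, 3, 4, 5, 6}; (ii) for each edge, some bag contains both endpoints; (iii) the bags containing any fixed vertex form a subtree. All hold, so the decomposition is valid with width 2 − 1 = 1.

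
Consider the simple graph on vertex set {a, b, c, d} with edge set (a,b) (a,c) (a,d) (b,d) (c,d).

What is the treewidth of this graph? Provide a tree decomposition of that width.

Each bag holds 3 vertices, so the decomposition has width 2, which upper-bounds the treewidth. For the lower bound, the 3 vertices {a, c, d} are pairwise adjacent, and any tree decomposition puts a clique entirely inside one bag — forcing width ≥ 2. The upper and lower bounds meet at 2, so that is the treewidth.

Treewidth 2.
Bags: B1 = {a, b, d}  B2 = {a, c, d}
Tree: B1–B2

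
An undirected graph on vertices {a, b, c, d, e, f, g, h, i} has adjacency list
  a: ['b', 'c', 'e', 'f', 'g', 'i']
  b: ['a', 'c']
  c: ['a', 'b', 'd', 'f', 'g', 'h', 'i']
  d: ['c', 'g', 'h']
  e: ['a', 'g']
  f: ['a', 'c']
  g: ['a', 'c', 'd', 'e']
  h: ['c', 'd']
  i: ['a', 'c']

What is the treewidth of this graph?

2

A width-2 tree decomposition is:
Bags: B1 = {c, d, g}  B2 = {a, c, g}  B3 = {a, b, c}  B4 = {a, e, g}  B5 = {c, d, h}  B6 = {a, c, i}  B7 = {a, c, f}
Tree: B1–B2, B2–B3, B2–B4, B1–B5, B3–B6, B6–B7
The largest bag has 3 vertices, giving width 2; this decomposition certifies tw(G) ≤ 2. For the lower bound, the 3 vertices {a, e, g} are pairwise adjacent, and any tree decomposition puts a clique entirely inside one bag — forcing width ≥ 2. The upper and lower bounds meet at 2, so that is the treewidth.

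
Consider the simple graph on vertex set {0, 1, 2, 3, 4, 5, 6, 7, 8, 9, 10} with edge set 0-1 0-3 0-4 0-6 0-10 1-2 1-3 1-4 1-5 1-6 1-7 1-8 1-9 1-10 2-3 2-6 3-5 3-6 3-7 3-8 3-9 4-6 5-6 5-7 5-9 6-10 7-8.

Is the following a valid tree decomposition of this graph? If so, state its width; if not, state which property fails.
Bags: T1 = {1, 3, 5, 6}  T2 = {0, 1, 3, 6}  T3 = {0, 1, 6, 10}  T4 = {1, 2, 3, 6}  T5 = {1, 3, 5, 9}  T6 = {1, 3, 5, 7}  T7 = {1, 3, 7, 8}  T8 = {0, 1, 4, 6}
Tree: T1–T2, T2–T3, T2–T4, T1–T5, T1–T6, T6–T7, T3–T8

Checking the three conditions: (i) the bags cover all of {0, 1, 2, 3, 4, 5, 6, 7, 8, 9, 10}; (ii) for each edge, some bag contains both endpoints; (iii) the bags containing any fixed vertex form a subtree. All hold, so the decomposition is valid with width 4 − 1 = 3.

Yes; width 3.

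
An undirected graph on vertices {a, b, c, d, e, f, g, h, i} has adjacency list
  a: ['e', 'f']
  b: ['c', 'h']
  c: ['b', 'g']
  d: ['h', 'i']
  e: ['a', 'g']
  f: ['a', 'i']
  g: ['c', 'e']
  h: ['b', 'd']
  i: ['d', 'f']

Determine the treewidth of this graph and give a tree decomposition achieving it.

Every bag has size at most 3, so the width is 3 − 1 = 2 and tw(G) ≤ 2. Since c–b–h–d–i–f–a–e–g–c is a cycle in G, G is not acyclic. Forests are exactly the graphs of treewidth ≤ 1, so tw(G) ≥ 2. Therefore the treewidth is 2.

Treewidth 2.
One optimal decomposition is:
Bags: B1 = {b, c, h}  B2 = {c, d, h}  B3 = {c, d, i}  B4 = {c, f, i}  B5 = {a, c, f}  B6 = {a, c, e}  B7 = {c, e, g}
Tree: B1–B2, B2–B3, B3–B4, B4–B5, B5–B6, B6–B7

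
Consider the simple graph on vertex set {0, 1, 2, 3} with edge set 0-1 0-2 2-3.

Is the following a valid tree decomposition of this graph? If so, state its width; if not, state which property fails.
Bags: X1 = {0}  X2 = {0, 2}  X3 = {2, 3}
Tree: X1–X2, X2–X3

A tree decomposition must satisfy three properties: every vertex lies in some bag; for every edge, both endpoints lie together in some bag; and for every vertex, the bags containing it form a connected subtree. Here vertex 1 appears in no bag, so the decomposition is invalid.

No — vertex 1 appears in no bag.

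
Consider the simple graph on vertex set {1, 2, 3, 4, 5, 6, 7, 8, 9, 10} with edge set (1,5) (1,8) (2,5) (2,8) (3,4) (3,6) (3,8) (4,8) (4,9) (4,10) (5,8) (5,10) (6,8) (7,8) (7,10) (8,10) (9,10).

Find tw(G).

A width-2 tree decomposition is:
Bags: B1 = {4, 9, 10}  B2 = {4, 8, 10}  B3 = {5, 8, 10}  B4 = {3, 4, 8}  B5 = {2, 5, 8}  B6 = {3, 6, 8}  B7 = {7, 8, 10}  B8 = {1, 5, 8}
Tree: B1–B2, B2–B3, B2–B4, B3–B5, B4–B6, B2–B7, B5–B8
Every bag has size at most 3, so the width is 3 − 1 = 2 and tw(G) ≤ 2. For the lower bound, the 3 vertices {3, 4, 8} are pairwise adjacent, and any tree decomposition puts a clique entirely inside one bag — forcing width ≥ 2. Combining the bounds, tw(G) = 2.

2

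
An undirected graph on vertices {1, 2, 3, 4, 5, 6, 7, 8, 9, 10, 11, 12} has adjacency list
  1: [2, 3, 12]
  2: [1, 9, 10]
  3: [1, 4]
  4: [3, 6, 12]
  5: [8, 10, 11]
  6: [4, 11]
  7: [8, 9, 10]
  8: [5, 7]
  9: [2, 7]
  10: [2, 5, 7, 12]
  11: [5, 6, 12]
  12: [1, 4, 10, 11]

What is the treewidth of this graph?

A width-3 tree decomposition is:
Bags: B1 = {3, 4, 6, 11}  B2 = {3, 4, 11, 12}  B3 = {1, 3, 11, 12}  B4 = {1, 5, 11, 12}  B5 = {1, 5, 10, 12}  B6 = {1, 2, 5, 10}  B7 = {2, 5, 8, 10}  B8 = {2, 7, 8, 10}  B9 = {2, 7, 8, 9}
Tree: B1–B2, B2–B3, B3–B4, B4–B5, B5–B6, B6–B7, B7–B8, B8–B9
Every bag has size at most 4, so the width is 4 − 1 = 3 and tw(G) ≤ 3. For the lower bound: the 4 vertex sets {3,4,6}, {11}, {12}, {1,2,5,10} are disjoint, each induces a connected subgraph, and every pair is joined by at least one edge of G. Contracting each set to a single vertex therefore yields K_{4} as a minor, and since treewidth is minor-monotone, tw(G) ≥ tw(K_{4}) = 3. Combining the bounds, tw(G) = 3.

3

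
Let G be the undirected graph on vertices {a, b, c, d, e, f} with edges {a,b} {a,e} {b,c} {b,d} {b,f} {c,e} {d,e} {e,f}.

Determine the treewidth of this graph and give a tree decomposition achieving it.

Treewidth 2.
One such decomposition:
Bags: B1 = {a, b, e}  B2 = {b, c, e}  B3 = {b, d, e}  B4 = {b, e, f}
Tree: B1–B2, B2–B3, B3–B4

Every bag has size at most 3, so the width is 3 − 1 = 2 and tw(G) ≤ 2. For the lower bound, G contains the cycle b–a–e–c–b, so G is not a forest; only forests have treewidth ≤ 1, hence tw(G) ≥ 2. Therefore the treewidth is 2.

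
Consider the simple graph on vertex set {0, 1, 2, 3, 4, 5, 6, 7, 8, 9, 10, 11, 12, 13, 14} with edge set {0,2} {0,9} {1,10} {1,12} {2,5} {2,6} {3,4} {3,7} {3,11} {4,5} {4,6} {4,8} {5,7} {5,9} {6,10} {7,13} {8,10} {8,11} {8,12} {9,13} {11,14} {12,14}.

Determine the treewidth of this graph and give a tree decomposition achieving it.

Each bag holds 4 vertices, so the decomposition has width 3, which upper-bounds the treewidth. For the lower bound: the 4 vertex sets {0,9,13}, {7}, {5}, {2,3,4,6} are disjoint, each induces a connected subgraph, and every pair is joined by at least one edge of G. Contracting each set to a single vertex therefore yields K_{4} as a minor, and since treewidth is minor-monotone, tw(G) ≥ tw(K_{4}) = 3. The upper and lower bounds meet at 3, so that is the treewidth.

Treewidth 3.
One optimal decomposition is:
Bags: B1 = {0, 7, 9, 13}  B2 = {0, 5, 7, 9}  B3 = {0, 2, 5, 7}  B4 = {2, 3, 5, 7}  B5 = {2, 3, 4, 5}  B6 = {2, 3, 4, 6}  B7 = {3, 4, 6, 11}  B8 = {4, 6, 8, 11}  B9 = {6, 8, 10, 11}  B10 = {8, 10, 11, 14}  B11 = {8, 10, 12, 14}  B12 = {1, 10, 12, 14}
Tree: B1–B2, B2–B3, B3–B4, B4–B5, B5–B6, B6–B7, B7–B8, B8–B9, B9–B10, B10–B11, B11–B12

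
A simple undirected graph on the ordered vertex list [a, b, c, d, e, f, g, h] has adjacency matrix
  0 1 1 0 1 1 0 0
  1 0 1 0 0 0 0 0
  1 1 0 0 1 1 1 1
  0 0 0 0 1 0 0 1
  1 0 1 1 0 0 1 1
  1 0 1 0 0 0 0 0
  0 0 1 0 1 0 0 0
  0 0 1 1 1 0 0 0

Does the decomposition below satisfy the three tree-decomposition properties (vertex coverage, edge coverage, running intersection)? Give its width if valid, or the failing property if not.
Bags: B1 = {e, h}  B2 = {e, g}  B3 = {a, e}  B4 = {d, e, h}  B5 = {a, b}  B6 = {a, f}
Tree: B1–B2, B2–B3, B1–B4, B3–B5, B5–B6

A tree decomposition must satisfy three properties: every vertex lies in some bag; for every edge, both endpoints lie together in some bag; and for every vertex, the bags containing it form a connected subtree. Here vertex c appears in no bag, so the decomposition is invalid.

No — vertex c appears in no bag.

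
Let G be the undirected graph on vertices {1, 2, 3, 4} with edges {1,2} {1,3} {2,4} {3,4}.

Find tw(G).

A width-2 tree decomposition is:
Bags: B1 = {1, 2, 4}  B2 = {1, 3, 4}
Tree: B1–B2
The largest bag has 3 vertices, giving width 2; this decomposition certifies tw(G) ≤ 2. For the lower bound, G contains the cycle 4–2–1–3–4, so G is not a forest; only forests have treewidth ≤ 1, hence tw(G) ≥ 2. The upper and lower bounds meet at 2, so that is the treewidth.

2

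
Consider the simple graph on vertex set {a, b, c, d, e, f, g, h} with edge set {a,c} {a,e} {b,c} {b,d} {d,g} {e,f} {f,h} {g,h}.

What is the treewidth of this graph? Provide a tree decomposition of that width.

Treewidth 2.
One optimal decomposition is:
Bags: B1 = {f, g, h}  B2 = {d, f, g}  B3 = {b, d, f}  B4 = {b, c, f}  B5 = {a, c, f}  B6 = {a, e, f}
Tree: B1–B2, B2–B3, B3–B4, B4–B5, B5–B6

The largest bag has 3 vertices, giving width 2; this decomposition certifies tw(G) ≤ 2. For the lower bound, G contains the cycle f–h–g–d–b–c–a–e–f, so G is not a forest; only forests have treewidth ≤ 1, hence tw(G) ≥ 2. Hence tw(G) = 2 exactly.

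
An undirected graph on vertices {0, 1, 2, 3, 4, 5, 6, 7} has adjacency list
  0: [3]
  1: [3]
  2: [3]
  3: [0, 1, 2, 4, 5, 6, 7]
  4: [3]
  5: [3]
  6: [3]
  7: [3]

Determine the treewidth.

1

A width-1 tree decomposition is:
Bags: B1 = {1, 3}  B2 = {3, 4}  B3 = {3, 7}  B4 = {3, 6}  B5 = {3, 5}  B6 = {2, 3}  B7 = {0, 3}
Tree: B1–B2, B1–B3, B1–B4, B4–B5, B1–B6, B5–B7
Each bag holds 2 vertices, so the decomposition has width 1, which upper-bounds the treewidth. G has an edge, so its treewidth is at least 1. The upper and lower bounds meet at 1, so that is the treewidth.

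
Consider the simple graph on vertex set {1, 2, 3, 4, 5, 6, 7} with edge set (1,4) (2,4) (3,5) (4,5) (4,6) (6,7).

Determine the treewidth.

1

A width-1 tree decomposition is:
Bags: B1 = {1, 4}  B2 = {4, 6}  B3 = {4, 5}  B4 = {6, 7}  B5 = {3, 5}  B6 = {2, 4}
Tree: B1–B2, B1–B3, B2–B4, B3–B5, B1–B6
Each bag holds 2 vertices, so the decomposition has width 1, which upper-bounds the treewidth. G has an edge, so its treewidth is at least 1. Combining the bounds, tw(G) = 1.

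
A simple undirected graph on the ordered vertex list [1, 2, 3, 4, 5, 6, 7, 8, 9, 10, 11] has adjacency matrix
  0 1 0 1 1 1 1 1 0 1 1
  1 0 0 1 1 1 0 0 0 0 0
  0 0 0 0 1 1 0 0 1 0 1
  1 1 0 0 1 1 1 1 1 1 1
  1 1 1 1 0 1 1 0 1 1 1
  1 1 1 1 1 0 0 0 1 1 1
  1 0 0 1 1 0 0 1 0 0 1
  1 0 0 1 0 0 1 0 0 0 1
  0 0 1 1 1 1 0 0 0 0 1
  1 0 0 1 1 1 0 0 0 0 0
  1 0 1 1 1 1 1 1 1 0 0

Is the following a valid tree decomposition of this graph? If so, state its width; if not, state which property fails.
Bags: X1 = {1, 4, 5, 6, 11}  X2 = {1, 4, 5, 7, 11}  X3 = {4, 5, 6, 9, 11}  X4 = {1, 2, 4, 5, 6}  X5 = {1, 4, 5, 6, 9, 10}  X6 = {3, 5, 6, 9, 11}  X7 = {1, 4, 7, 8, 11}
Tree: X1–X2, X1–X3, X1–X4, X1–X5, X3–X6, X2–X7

A tree decomposition must satisfy three properties: every vertex lies in some bag; for every edge, both endpoints lie together in some bag; and for every vertex, the bags containing it form a connected subtree. Here bags containing vertex 9 are not connected in the tree, so the decomposition is invalid.

No — bags containing vertex 9 are not connected in the tree.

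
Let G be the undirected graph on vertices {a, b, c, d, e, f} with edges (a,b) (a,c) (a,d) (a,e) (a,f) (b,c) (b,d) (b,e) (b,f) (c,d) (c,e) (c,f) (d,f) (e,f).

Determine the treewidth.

4

A width-4 tree decomposition is:
Bags: B1 = {a, b, c, d, f}  B2 = {a, b, c, e, f}
Tree: B1–B2
The largest bag has 5 vertices, giving width 4; this decomposition certifies tw(G) ≤ 4. Conversely, {a, b, c, d, f} is a clique of size 5, and the vertices of any clique must share a bag in every tree decomposition; so some bag has ≥ 5 vertices and tw(G) ≥ 4. Therefore the treewidth is 4.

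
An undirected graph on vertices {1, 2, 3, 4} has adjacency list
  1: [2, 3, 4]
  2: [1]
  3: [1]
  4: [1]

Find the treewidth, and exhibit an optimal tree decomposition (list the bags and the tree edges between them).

Treewidth 1.
Bags: B1 = {1, 2}  B2 = {1, 4}  B3 = {1, 3}
Tree: B1–B2, B2–B3

The largest bag has 2 vertices, giving width 1; this decomposition certifies tw(G) ≤ 1. Since G has at least one edge (e.g. 1–2), it is not an edgeless graph, so tw(G) ≥ 1. Combining the bounds, tw(G) = 1.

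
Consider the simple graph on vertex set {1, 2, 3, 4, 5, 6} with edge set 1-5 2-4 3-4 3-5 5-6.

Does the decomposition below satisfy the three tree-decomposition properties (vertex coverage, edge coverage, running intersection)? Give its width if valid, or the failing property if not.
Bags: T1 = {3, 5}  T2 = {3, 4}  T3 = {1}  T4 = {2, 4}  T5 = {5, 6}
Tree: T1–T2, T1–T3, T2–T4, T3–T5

A tree decomposition must satisfy three properties: every vertex lies in some bag; for every edge, both endpoints lie together in some bag; and for every vertex, the bags containing it form a connected subtree. Here edge (5,1) lies in no bag, so the decomposition is invalid.

No — edge (5,1) lies in no bag.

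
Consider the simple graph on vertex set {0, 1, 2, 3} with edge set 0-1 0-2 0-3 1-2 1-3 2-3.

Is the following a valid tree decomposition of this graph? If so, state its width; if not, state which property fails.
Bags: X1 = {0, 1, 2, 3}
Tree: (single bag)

Every vertex of G appears in some bag (union = {0, 1, 2, 3}); every edge is covered by a bag; and for each vertex v the set of bags containing v is connected in the bag tree. The decomposition is therefore valid. The largest bag has 4 vertices, so the width is 3.

Yes; width 3.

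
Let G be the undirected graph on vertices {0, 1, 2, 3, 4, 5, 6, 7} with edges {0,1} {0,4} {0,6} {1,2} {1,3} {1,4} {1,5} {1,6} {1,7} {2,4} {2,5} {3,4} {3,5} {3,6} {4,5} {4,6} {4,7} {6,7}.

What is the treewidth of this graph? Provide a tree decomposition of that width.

Treewidth 3.
Bags: B1 = {1, 3, 4, 6}  B2 = {1, 3, 4, 5}  B3 = {1, 2, 4, 5}  B4 = {1, 4, 6, 7}  B5 = {0, 1, 4, 6}
Tree: B1–B2, B2–B3, B1–B4, B1–B5

The largest bag has 4 vertices, giving width 3; this decomposition certifies tw(G) ≤ 3. Conversely, {1, 2, 4, 5} is a clique of size 4, and the vertices of any clique must share a bag in every tree decomposition; so some bag has ≥ 4 vertices and tw(G) ≥ 3. Hence tw(G) = 3 exactly.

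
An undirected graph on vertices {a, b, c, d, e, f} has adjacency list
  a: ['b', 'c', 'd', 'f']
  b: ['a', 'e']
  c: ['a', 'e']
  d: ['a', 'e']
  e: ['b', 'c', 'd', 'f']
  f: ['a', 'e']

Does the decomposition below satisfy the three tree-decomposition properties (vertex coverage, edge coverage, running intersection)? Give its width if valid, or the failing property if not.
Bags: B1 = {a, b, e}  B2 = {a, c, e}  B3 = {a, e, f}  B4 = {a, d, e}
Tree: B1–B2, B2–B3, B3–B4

Yes; width 2.

Vertex coverage: the bags together contain {a, b, c, d, e, f}, the full vertex set. Edge coverage: each edge of G has both endpoints in at least one bag. Running intersection: for every vertex, the bags containing it form a connected subtree. All three properties hold, so this is a valid tree decomposition of width max|bag| − 1 = 2, and hence tw(G) ≤ 2.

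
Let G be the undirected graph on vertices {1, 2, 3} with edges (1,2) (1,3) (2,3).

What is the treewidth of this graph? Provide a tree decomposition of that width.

Treewidth 2.
One such decomposition:
Bags: B1 = {1, 2, 3}
Tree: (single bag)

A single bag containing all 3 vertices is trivially a valid decomposition of width 2. On the other hand G contains the 3-clique {1, 2, 3}. A clique must lie in a single bag of any decomposition, so no decomposition can have width below 2. Hence tw(G) = 2 exactly.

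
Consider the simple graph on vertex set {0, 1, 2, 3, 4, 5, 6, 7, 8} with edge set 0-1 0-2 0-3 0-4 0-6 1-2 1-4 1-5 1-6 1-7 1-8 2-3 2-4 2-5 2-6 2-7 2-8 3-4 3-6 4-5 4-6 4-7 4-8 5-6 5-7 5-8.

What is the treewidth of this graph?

A width-4 tree decomposition is:
Bags: B1 = {1, 2, 4, 5, 8}  B2 = {1, 2, 4, 5, 6}  B3 = {1, 2, 4, 5, 7}  B4 = {0, 1, 2, 4, 6}  B5 = {0, 2, 3, 4, 6}
Tree: B1–B2, B1–B3, B2–B4, B4–B5
Every bag has size at most 5, so the width is 5 − 1 = 4 and tw(G) ≤ 4. On the other hand G contains the 5-clique {0, 1, 2, 4, 6}. A clique must lie in a single bag of any decomposition, so no decomposition can have width below 4. Hence tw(G) = 4 exactly.

4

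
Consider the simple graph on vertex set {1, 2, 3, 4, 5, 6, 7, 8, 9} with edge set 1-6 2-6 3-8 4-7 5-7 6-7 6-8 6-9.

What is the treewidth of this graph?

A width-1 tree decomposition is:
Bags: B1 = {4, 7}  B2 = {6, 7}  B3 = {2, 6}  B4 = {6, 8}  B5 = {3, 8}  B6 = {5, 7}  B7 = {6, 9}  B8 = {1, 6}
Tree: B1–B2, B2–B3, B3–B4, B4–B5, B1–B6, B3–B7, B7–B8
Each bag holds 2 vertices, so the decomposition has width 1, which upper-bounds the treewidth. G has an edge, so its treewidth is at least 1. Combining the bounds, tw(G) = 1.

1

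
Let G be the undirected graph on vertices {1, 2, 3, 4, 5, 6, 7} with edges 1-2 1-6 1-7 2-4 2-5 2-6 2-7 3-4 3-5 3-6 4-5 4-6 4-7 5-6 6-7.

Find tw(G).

A width-3 tree decomposition is:
Bags: B1 = {2, 4, 6, 7}  B2 = {1, 2, 6, 7}  B3 = {2, 4, 5, 6}  B4 = {3, 4, 5, 6}
Tree: B1–B2, B1–B3, B3–B4
Every bag has size at most 4, so the width is 4 − 1 = 3 and tw(G) ≤ 3. For the lower bound, the 4 vertices {1, 2, 6, 7} are pairwise adjacent, and any tree decomposition puts a clique entirely inside one bag — forcing width ≥ 3. Combining the bounds, tw(G) = 3.

3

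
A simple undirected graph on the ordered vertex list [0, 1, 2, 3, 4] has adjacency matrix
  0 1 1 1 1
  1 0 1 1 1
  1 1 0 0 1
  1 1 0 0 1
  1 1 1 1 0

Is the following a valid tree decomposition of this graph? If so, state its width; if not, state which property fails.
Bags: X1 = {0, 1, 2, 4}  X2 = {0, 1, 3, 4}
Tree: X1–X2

Yes; width 3.

Checking the three conditions: (i) the bags cover all of {0, 1, 2, 3, 4}; (ii) for each edge, some bag contains both endpoints; (iii) the bags containing any fixed vertex form a subtree. All hold, so the decomposition is valid with width 4 − 1 = 3.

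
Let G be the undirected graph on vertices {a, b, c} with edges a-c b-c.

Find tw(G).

1

A width-1 tree decomposition is:
Bags: B1 = {a, c}  B2 = {b, c}
Tree: B1–B2
Each bag holds 2 vertices, so the decomposition has width 1, which upper-bounds the treewidth. Since G has at least one edge (e.g. a–c), it is not an edgeless graph, so tw(G) ≥ 1. Hence tw(G) = 1 exactly.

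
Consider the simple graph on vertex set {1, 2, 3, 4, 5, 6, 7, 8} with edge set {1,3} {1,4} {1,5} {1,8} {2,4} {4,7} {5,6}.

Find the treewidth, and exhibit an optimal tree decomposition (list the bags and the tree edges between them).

Treewidth 1.
Bags: B1 = {1, 4}  B2 = {1, 5}  B3 = {2, 4}  B4 = {5, 6}  B5 = {1, 3}  B6 = {1, 8}  B7 = {4, 7}
Tree: B1–B2, B1–B3, B2–B4, B2–B5, B5–B6, B3–B7

Every bag has size at most 2, so the width is 2 − 1 = 1 and tw(G) ≤ 1. Any graph with an edge has treewidth ≥ 1, and G has the edge 4–1. The upper and lower bounds meet at 1, so that is the treewidth.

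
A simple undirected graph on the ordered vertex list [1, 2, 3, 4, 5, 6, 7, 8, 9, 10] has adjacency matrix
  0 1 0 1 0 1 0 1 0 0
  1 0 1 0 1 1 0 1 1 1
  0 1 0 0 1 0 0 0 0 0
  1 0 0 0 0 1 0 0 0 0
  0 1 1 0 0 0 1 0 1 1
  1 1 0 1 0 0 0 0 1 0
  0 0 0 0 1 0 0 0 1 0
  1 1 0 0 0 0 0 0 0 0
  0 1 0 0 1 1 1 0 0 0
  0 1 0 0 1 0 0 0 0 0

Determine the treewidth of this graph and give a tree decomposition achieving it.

Treewidth 2.
One optimal decomposition is:
Bags: B1 = {1, 2, 6}  B2 = {2, 6, 9}  B3 = {2, 5, 9}  B4 = {2, 3, 5}  B5 = {2, 5, 10}  B6 = {1, 4, 6}  B7 = {1, 2, 8}  B8 = {5, 7, 9}
Tree: B1–B2, B2–B3, B3–B4, B3–B5, B1–B6, B1–B7, B3–B8

The largest bag has 3 vertices, giving width 2; this decomposition certifies tw(G) ≤ 2. Conversely, {1, 2, 8} is a clique of size 3, and the vertices of any clique must share a bag in every tree decomposition; so some bag has ≥ 3 vertices and tw(G) ≥ 2. Therefore the treewidth is 2.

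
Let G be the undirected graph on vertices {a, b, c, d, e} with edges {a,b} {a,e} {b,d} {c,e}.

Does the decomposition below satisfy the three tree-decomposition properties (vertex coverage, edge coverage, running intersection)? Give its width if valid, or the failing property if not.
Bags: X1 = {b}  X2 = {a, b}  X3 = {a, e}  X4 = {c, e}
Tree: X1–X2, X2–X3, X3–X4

No — vertex d appears in no bag.

A tree decomposition must satisfy three properties: every vertex lies in some bag; for every edge, both endpoints lie together in some bag; and for every vertex, the bags containing it form a connected subtree. Here vertex d appears in no bag, so the decomposition is invalid.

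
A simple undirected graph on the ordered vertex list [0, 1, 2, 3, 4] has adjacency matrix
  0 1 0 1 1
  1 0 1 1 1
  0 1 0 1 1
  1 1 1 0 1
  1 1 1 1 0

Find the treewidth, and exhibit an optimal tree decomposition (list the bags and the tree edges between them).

The largest bag has 4 vertices, giving width 3; this decomposition certifies tw(G) ≤ 3. Conversely, {0, 1, 3, 4} is a clique of size 4, and the vertices of any clique must share a bag in every tree decomposition; so some bag has ≥ 4 vertices and tw(G) ≥ 3. Hence tw(G) = 3 exactly.

Treewidth 3.
One such decomposition:
Bags: B1 = {0, 1, 3, 4}  B2 = {1, 2, 3, 4}
Tree: B1–B2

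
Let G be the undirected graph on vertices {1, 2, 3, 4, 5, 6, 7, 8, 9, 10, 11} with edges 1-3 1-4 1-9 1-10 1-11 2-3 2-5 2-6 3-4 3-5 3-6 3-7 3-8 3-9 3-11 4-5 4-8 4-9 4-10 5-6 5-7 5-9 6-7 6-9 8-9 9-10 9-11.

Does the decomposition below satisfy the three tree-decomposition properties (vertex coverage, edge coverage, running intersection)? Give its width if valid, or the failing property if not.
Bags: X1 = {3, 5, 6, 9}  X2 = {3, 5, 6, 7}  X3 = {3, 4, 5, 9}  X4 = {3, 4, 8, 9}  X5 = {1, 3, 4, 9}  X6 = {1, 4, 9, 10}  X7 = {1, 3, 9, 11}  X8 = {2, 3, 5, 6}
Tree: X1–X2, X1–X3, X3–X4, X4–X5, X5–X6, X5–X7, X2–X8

Yes; width 3.

Checking the three conditions: (i) the bags cover all of {1, 2, 3, 4, 5, 6, 7, 8, 9, 10, 11}; (ii) for each edge, some bag contains both endpoints; (iii) the bags containing any fixed vertex form a subtree. All hold, so the decomposition is valid with width 4 − 1 = 3.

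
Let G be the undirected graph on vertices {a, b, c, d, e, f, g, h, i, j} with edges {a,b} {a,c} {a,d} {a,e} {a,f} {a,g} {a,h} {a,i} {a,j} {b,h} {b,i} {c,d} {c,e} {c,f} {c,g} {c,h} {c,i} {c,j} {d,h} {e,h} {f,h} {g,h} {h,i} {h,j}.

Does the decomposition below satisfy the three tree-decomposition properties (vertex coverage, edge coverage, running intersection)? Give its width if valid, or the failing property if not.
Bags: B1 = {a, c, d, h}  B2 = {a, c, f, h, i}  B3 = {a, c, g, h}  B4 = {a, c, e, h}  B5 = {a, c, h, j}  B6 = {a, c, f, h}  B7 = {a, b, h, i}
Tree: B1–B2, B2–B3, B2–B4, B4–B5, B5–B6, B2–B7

No — bags containing vertex f are not connected in the tree.

A tree decomposition must satisfy three properties: every vertex lies in some bag; for every edge, both endpoints lie together in some bag; and for every vertex, the bags containing it form a connected subtree. Here bags containing vertex f are not connected in the tree, so the decomposition is invalid.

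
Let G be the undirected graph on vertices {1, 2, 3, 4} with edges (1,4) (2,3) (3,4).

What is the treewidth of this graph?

A width-1 tree decomposition is:
Bags: B1 = {1, 4}  B2 = {3, 4}  B3 = {2, 3}
Tree: B1–B2, B2–B3
The largest bag has 2 vertices, giving width 1; this decomposition certifies tw(G) ≤ 1. G has an edge, so its treewidth is at least 1. Hence tw(G) = 1 exactly.

1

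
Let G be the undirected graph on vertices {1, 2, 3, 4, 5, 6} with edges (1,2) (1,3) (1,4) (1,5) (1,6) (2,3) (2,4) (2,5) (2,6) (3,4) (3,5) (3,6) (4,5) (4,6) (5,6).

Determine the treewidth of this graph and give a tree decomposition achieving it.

Treewidth 5.
One optimal decomposition is:
Bags: B1 = {1, 2, 3, 4, 5, 6}
Tree: (single bag)

With just one bag of size 6, the width is 6 − 1 = 5, so tw(G) ≤ 5. On the other hand G contains the 6-clique {1, 2, 3, 4, 5, 6}. A clique must lie in a single bag of any decomposition, so no decomposition can have width below 5. Hence tw(G) = 5 exactly.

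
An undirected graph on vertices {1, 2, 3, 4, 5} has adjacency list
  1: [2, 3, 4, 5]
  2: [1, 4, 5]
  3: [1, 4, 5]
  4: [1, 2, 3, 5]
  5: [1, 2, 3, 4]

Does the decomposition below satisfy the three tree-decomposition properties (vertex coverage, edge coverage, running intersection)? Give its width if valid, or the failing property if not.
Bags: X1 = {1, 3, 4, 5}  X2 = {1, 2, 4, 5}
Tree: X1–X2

Yes; width 3.

Every vertex of G appears in some bag (union = {1, 2, 3, 4, 5}); every edge is covered by a bag; and for each vertex v the set of bags containing v is connected in the bag tree. The decomposition is therefore valid. The largest bag has 4 vertices, so the width is 3.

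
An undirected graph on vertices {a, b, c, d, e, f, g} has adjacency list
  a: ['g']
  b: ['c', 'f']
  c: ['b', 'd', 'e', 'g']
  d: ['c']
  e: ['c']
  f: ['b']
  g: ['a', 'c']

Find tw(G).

A width-1 tree decomposition is:
Bags: B1 = {c, e}  B2 = {c, d}  B3 = {b, c}  B4 = {b, f}  B5 = {c, g}  B6 = {a, g}
Tree: B1–B2, B1–B3, B3–B4, B3–B5, B5–B6
The largest bag has 2 vertices, giving width 1; this decomposition certifies tw(G) ≤ 1. G has an edge, so its treewidth is at least 1. Hence tw(G) = 1 exactly.

1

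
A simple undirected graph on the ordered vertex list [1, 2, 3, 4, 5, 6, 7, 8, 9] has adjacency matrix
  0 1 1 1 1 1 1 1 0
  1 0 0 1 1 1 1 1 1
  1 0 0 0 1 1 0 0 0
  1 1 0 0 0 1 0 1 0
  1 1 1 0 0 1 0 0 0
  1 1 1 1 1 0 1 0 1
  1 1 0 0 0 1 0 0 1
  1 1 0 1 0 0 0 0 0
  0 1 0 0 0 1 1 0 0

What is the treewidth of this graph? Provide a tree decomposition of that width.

Each bag holds 4 vertices, so the decomposition has width 3, which upper-bounds the treewidth. Conversely, {1, 2, 4, 8} is a clique of size 4, and the vertices of any clique must share a bag in every tree decomposition; so some bag has ≥ 4 vertices and tw(G) ≥ 3. Therefore the treewidth is 3.

Treewidth 3.
One such decomposition:
Bags: B1 = {1, 2, 6, 7}  B2 = {1, 2, 4, 6}  B3 = {1, 2, 5, 6}  B4 = {1, 3, 5, 6}  B5 = {2, 6, 7, 9}  B6 = {1, 2, 4, 8}
Tree: B1–B2, B1–B3, B3–B4, B1–B5, B2–B6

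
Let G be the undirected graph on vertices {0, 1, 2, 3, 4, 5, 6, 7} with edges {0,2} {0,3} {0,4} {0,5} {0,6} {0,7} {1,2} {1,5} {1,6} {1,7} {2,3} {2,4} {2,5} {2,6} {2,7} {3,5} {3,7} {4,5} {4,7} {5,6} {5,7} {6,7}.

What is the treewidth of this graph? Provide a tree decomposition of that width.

The largest bag has 5 vertices, giving width 4; this decomposition certifies tw(G) ≤ 4. Conversely, {0, 2, 3, 5, 7} is a clique of size 5, and the vertices of any clique must share a bag in every tree decomposition; so some bag has ≥ 5 vertices and tw(G) ≥ 4. Therefore the treewidth is 4.

Treewidth 4.
One such decomposition:
Bags: B1 = {0, 2, 4, 5, 7}  B2 = {0, 2, 5, 6, 7}  B3 = {1, 2, 5, 6, 7}  B4 = {0, 2, 3, 5, 7}
Tree: B1–B2, B2–B3, B1–B4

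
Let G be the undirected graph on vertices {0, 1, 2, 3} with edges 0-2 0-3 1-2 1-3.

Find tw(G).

A width-2 tree decomposition is:
Bags: B1 = {1, 2, 3}  B2 = {0, 2, 3}
Tree: B1–B2
The largest bag has 3 vertices, giving width 2; this decomposition certifies tw(G) ≤ 2. For the lower bound, G contains the cycle 2–1–3–0–2, so G is not a forest; only forests have treewidth ≤ 1, hence tw(G) ≥ 2. Combining the bounds, tw(G) = 2.

2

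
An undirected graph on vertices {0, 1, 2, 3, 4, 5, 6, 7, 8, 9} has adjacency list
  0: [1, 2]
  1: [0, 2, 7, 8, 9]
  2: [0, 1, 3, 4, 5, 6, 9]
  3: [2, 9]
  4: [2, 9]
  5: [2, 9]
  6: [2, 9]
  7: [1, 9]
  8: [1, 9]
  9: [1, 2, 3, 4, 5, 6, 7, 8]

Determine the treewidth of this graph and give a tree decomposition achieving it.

Each bag holds 3 vertices, so the decomposition has width 2, which upper-bounds the treewidth. On the other hand G contains the 3-clique {0, 1, 2}. A clique must lie in a single bag of any decomposition, so no decomposition can have width below 2. Hence tw(G) = 2 exactly.

Treewidth 2.
Bags: B1 = {1, 2, 9}  B2 = {1, 8, 9}  B3 = {2, 3, 9}  B4 = {2, 6, 9}  B5 = {0, 1, 2}  B6 = {1, 7, 9}  B7 = {2, 4, 9}  B8 = {2, 5, 9}
Tree: B1–B2, B1–B3, B3–B4, B1–B5, B2–B6, B4–B7, B4–B8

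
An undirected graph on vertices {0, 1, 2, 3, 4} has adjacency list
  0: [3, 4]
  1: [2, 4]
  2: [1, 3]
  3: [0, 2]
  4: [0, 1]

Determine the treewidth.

A width-2 tree decomposition is:
Bags: B1 = {0, 2, 3}  B2 = {0, 2, 4}  B3 = {1, 2, 4}
Tree: B1–B2, B2–B3
Each bag holds 3 vertices, so the decomposition has width 2, which upper-bounds the treewidth. The edges 2–3–0–4–1–2 form a cycle, so G is not a tree and its treewidth is at least 2. The upper and lower bounds meet at 2, so that is the treewidth.

2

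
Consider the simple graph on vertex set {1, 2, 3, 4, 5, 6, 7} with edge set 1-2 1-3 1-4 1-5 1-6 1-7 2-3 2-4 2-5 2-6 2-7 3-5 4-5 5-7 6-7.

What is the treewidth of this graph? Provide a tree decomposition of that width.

The largest bag has 4 vertices, giving width 3; this decomposition certifies tw(G) ≤ 3. On the other hand G contains the 4-clique {1, 2, 3, 5}. A clique must lie in a single bag of any decomposition, so no decomposition can have width below 3. The upper and lower bounds meet at 3, so that is the treewidth.

Treewidth 3.
One optimal decomposition is:
Bags: B1 = {1, 2, 5, 7}  B2 = {1, 2, 6, 7}  B3 = {1, 2, 4, 5}  B4 = {1, 2, 3, 5}
Tree: B1–B2, B1–B3, B3–B4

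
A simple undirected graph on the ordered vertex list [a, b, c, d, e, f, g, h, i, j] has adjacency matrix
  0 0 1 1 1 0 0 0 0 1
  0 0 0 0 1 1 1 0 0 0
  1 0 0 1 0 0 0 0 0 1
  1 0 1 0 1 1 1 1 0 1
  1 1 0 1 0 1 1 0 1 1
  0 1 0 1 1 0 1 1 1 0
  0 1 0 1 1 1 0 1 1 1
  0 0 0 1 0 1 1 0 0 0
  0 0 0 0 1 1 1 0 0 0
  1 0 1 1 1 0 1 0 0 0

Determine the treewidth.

A width-3 tree decomposition is:
Bags: B1 = {d, e, g, j}  B2 = {a, d, e, j}  B3 = {d, e, f, g}  B4 = {b, e, f, g}  B5 = {d, f, g, h}  B6 = {e, f, g, i}  B7 = {a, c, d, j}
Tree: B1–B2, B1–B3, B3–B4, B3–B5, B4–B6, B2–B7
The largest bag has 4 vertices, giving width 3; this decomposition certifies tw(G) ≤ 3. For the lower bound, the 4 vertices {d, e, g, j} are pairwise adjacent, and any tree decomposition puts a clique entirely inside one bag — forcing width ≥ 3. Combining the bounds, tw(G) = 3.

3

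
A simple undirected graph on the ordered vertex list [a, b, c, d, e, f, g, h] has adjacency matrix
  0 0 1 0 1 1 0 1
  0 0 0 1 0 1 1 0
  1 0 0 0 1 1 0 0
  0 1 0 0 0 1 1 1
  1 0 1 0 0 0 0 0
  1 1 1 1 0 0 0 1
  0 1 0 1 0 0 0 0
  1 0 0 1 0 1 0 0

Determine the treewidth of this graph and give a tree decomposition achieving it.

Treewidth 2.
One optimal decomposition is:
Bags: B1 = {b, d, f}  B2 = {d, f, h}  B3 = {a, f, h}  B4 = {a, c, f}  B5 = {b, d, g}  B6 = {a, c, e}
Tree: B1–B2, B2–B3, B3–B4, B1–B5, B4–B6

Every bag has size at most 3, so the width is 3 − 1 = 2 and tw(G) ≤ 2. On the other hand G contains the 3-clique {b, d, g}. A clique must lie in a single bag of any decomposition, so no decomposition can have width below 2. Combining the bounds, tw(G) = 2.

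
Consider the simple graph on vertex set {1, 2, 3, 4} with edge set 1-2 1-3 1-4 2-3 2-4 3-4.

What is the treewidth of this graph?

3

A width-3 tree decomposition is:
Bags: B1 = {1, 2, 3, 4}
Tree: (single bag)
With just one bag of size 4, the width is 4 − 1 = 3, so tw(G) ≤ 3. For the lower bound, the 4 vertices {1, 2, 3, 4} are pairwise adjacent, and any tree decomposition puts a clique entirely inside one bag — forcing width ≥ 3. Hence tw(G) = 3 exactly.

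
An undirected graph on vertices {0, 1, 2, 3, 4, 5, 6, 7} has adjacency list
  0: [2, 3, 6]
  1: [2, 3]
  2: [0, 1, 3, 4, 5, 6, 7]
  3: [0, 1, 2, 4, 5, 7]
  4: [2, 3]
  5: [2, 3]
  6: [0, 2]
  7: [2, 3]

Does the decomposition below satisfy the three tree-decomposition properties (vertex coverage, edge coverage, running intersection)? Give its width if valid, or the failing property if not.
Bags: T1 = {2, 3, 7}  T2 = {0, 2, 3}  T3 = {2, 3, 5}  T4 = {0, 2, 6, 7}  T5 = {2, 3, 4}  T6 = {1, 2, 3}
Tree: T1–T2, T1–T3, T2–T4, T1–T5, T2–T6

A tree decomposition must satisfy three properties: every vertex lies in some bag; for every edge, both endpoints lie together in some bag; and for every vertex, the bags containing it form a connected subtree. Here bags containing vertex 7 are not connected in the tree, so the decomposition is invalid.

No — bags containing vertex 7 are not connected in the tree.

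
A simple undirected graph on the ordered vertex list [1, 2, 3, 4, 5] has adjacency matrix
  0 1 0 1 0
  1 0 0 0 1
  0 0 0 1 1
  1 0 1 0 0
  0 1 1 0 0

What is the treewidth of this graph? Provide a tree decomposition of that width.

Each bag holds 3 vertices, so the decomposition has width 2, which upper-bounds the treewidth. The edges 1–2–5–3–4–1 form a cycle, so G is not a tree and its treewidth is at least 2. The upper and lower bounds meet at 2, so that is the treewidth.

Treewidth 2.
Bags: B1 = {1, 2, 5}  B2 = {1, 3, 5}  B3 = {1, 3, 4}
Tree: B1–B2, B2–B3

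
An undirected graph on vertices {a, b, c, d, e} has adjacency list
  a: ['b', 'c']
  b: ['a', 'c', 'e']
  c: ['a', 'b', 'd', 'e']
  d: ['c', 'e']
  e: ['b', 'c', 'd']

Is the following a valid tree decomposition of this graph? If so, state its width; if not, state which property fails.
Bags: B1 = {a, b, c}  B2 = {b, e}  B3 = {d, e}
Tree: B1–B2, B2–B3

No — edge (c,e) lies in no bag.

A tree decomposition must satisfy three properties: every vertex lies in some bag; for every edge, both endpoints lie together in some bag; and for every vertex, the bags containing it form a connected subtree. Here edge (c,e) lies in no bag, so the decomposition is invalid.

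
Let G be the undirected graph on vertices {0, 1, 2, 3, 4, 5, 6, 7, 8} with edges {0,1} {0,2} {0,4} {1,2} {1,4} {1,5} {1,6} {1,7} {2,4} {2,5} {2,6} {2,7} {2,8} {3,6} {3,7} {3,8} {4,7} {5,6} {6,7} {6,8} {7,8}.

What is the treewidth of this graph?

3

A width-3 tree decomposition is:
Bags: B1 = {1, 2, 6, 7}  B2 = {1, 2, 4, 7}  B3 = {2, 6, 7, 8}  B4 = {3, 6, 7, 8}  B5 = {0, 1, 2, 4}  B6 = {1, 2, 5, 6}
Tree: B1–B2, B1–B3, B3–B4, B2–B5, B1–B6
Every bag has size at most 4, so the width is 4 − 1 = 3 and tw(G) ≤ 3. For the lower bound, the 4 vertices {2, 6, 7, 8} are pairwise adjacent, and any tree decomposition puts a clique entirely inside one bag — forcing width ≥ 3. Hence tw(G) = 3 exactly.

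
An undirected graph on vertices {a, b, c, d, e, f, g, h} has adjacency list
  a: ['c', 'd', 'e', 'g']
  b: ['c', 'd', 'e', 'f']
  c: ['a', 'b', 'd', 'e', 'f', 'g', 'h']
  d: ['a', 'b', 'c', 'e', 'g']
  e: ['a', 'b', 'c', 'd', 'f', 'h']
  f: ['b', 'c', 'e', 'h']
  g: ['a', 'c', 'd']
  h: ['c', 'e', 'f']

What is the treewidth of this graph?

3

A width-3 tree decomposition is:
Bags: B1 = {b, c, e, f}  B2 = {b, c, d, e}  B3 = {c, e, f, h}  B4 = {a, c, d, e}  B5 = {a, c, d, g}
Tree: B1–B2, B1–B3, B2–B4, B4–B5
Every bag has size at most 4, so the width is 4 − 1 = 3 and tw(G) ≤ 3. Conversely, {a, c, d, g} is a clique of size 4, and the vertices of any clique must share a bag in every tree decomposition; so some bag has ≥ 4 vertices and tw(G) ≥ 3. Therefore the treewidth is 3.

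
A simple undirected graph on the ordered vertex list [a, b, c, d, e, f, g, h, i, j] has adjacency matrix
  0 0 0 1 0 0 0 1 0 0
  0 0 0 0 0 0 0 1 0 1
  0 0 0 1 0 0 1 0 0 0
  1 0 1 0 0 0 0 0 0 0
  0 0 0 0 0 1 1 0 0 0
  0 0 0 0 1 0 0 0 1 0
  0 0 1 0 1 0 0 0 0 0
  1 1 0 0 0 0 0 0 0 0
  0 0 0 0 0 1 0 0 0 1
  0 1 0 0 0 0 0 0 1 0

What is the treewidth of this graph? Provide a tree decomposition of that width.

Treewidth 2.
One optimal decomposition is:
Bags: B1 = {e, f, i}  B2 = {e, g, i}  B3 = {c, g, i}  B4 = {c, d, i}  B5 = {a, d, i}  B6 = {a, h, i}  B7 = {b, h, i}  B8 = {b, i, j}
Tree: B1–B2, B2–B3, B3–B4, B4–B5, B5–B6, B6–B7, B7–B8

The largest bag has 3 vertices, giving width 2; this decomposition certifies tw(G) ≤ 2. The edges i–f–e–g–c–d–a–h–b–j–i form a cycle, so G is not a tree and its treewidth is at least 2. Combining the bounds, tw(G) = 2.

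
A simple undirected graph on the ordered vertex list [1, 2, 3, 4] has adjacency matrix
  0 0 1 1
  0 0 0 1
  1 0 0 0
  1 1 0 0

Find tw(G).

1

A width-1 tree decomposition is:
Bags: B1 = {1, 3}  B2 = {1, 4}  B3 = {2, 4}
Tree: B1–B2, B2–B3
Every bag has size at most 2, so the width is 2 − 1 = 1 and tw(G) ≤ 1. G has an edge, so its treewidth is at least 1. Therefore the treewidth is 1.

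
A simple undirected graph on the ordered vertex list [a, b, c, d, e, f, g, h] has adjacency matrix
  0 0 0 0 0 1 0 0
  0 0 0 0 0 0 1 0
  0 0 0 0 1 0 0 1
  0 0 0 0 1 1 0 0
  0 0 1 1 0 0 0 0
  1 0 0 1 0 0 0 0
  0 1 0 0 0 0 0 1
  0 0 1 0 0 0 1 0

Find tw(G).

1

A width-1 tree decomposition is:
Bags: B1 = {a, f}  B2 = {d, f}  B3 = {d, e}  B4 = {c, e}  B5 = {c, h}  B6 = {g, h}  B7 = {b, g}
Tree: B1–B2, B2–B3, B3–B4, B4–B5, B5–B6, B6–B7
The largest bag has 2 vertices, giving width 1; this decomposition certifies tw(G) ≤ 1. G has an edge, so its treewidth is at least 1. Combining the bounds, tw(G) = 1.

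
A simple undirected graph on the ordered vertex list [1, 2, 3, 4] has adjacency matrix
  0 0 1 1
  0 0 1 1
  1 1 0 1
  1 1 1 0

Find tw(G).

A width-2 tree decomposition is:
Bags: B1 = {2, 3, 4}  B2 = {1, 3, 4}
Tree: B1–B2
Every bag has size at most 3, so the width is 3 − 1 = 2 and tw(G) ≤ 2. On the other hand G contains the 3-clique {1, 3, 4}. A clique must lie in a single bag of any decomposition, so no decomposition can have width below 2. The upper and lower bounds meet at 2, so that is the treewidth.

2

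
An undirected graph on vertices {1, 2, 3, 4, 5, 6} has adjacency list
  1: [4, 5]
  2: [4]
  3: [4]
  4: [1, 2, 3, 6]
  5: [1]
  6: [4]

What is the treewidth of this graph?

1

A width-1 tree decomposition is:
Bags: B1 = {3, 4}  B2 = {2, 4}  B3 = {4, 6}  B4 = {1, 4}  B5 = {1, 5}
Tree: B1–B2, B2–B3, B2–B4, B4–B5
The largest bag has 2 vertices, giving width 1; this decomposition certifies tw(G) ≤ 1. Since G has at least one edge (e.g. 3–4), it is not an edgeless graph, so tw(G) ≥ 1. The upper and lower bounds meet at 1, so that is the treewidth.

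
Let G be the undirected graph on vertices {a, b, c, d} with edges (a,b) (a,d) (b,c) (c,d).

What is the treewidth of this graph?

2

A width-2 tree decomposition is:
Bags: B1 = {a, b, c}  B2 = {a, c, d}
Tree: B1–B2
Each bag holds 3 vertices, so the decomposition has width 2, which upper-bounds the treewidth. For the lower bound, G contains the cycle a–b–c–d–a, so G is not a forest; only forests have treewidth ≤ 1, hence tw(G) ≥ 2. Therefore the treewidth is 2.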